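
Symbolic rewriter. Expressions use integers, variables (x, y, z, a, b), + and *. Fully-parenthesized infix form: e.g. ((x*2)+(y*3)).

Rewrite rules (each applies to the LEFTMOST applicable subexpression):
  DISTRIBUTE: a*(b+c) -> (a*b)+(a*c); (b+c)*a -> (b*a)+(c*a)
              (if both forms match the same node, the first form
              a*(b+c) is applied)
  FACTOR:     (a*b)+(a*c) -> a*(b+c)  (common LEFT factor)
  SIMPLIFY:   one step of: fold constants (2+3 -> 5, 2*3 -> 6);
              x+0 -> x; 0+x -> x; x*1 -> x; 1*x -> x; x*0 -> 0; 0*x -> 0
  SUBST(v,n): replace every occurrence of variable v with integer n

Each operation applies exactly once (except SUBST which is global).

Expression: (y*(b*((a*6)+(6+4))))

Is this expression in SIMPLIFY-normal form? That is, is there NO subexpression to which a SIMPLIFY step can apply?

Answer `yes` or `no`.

Expression: (y*(b*((a*6)+(6+4))))
Scanning for simplifiable subexpressions (pre-order)...
  at root: (y*(b*((a*6)+(6+4)))) (not simplifiable)
  at R: (b*((a*6)+(6+4))) (not simplifiable)
  at RR: ((a*6)+(6+4)) (not simplifiable)
  at RRL: (a*6) (not simplifiable)
  at RRR: (6+4) (SIMPLIFIABLE)
Found simplifiable subexpr at path RRR: (6+4)
One SIMPLIFY step would give: (y*(b*((a*6)+10)))
-> NOT in normal form.

Answer: no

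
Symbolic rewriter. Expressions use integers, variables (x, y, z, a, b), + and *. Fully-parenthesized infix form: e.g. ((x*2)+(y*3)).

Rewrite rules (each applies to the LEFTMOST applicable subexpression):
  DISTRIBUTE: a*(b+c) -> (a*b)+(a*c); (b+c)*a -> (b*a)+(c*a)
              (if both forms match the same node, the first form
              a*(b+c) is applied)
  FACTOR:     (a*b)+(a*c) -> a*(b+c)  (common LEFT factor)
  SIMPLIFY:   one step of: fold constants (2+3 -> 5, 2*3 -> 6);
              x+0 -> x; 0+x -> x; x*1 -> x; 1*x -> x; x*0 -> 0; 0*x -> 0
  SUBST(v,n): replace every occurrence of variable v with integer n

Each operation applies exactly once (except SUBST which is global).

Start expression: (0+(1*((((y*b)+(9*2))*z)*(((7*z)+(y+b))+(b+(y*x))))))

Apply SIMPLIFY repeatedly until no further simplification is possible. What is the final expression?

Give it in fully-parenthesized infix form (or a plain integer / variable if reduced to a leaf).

Answer: ((((y*b)+18)*z)*(((7*z)+(y+b))+(b+(y*x))))

Derivation:
Start: (0+(1*((((y*b)+(9*2))*z)*(((7*z)+(y+b))+(b+(y*x))))))
Step 1: at root: (0+(1*((((y*b)+(9*2))*z)*(((7*z)+(y+b))+(b+(y*x)))))) -> (1*((((y*b)+(9*2))*z)*(((7*z)+(y+b))+(b+(y*x))))); overall: (0+(1*((((y*b)+(9*2))*z)*(((7*z)+(y+b))+(b+(y*x)))))) -> (1*((((y*b)+(9*2))*z)*(((7*z)+(y+b))+(b+(y*x)))))
Step 2: at root: (1*((((y*b)+(9*2))*z)*(((7*z)+(y+b))+(b+(y*x))))) -> ((((y*b)+(9*2))*z)*(((7*z)+(y+b))+(b+(y*x)))); overall: (1*((((y*b)+(9*2))*z)*(((7*z)+(y+b))+(b+(y*x))))) -> ((((y*b)+(9*2))*z)*(((7*z)+(y+b))+(b+(y*x))))
Step 3: at LLR: (9*2) -> 18; overall: ((((y*b)+(9*2))*z)*(((7*z)+(y+b))+(b+(y*x)))) -> ((((y*b)+18)*z)*(((7*z)+(y+b))+(b+(y*x))))
Fixed point: ((((y*b)+18)*z)*(((7*z)+(y+b))+(b+(y*x))))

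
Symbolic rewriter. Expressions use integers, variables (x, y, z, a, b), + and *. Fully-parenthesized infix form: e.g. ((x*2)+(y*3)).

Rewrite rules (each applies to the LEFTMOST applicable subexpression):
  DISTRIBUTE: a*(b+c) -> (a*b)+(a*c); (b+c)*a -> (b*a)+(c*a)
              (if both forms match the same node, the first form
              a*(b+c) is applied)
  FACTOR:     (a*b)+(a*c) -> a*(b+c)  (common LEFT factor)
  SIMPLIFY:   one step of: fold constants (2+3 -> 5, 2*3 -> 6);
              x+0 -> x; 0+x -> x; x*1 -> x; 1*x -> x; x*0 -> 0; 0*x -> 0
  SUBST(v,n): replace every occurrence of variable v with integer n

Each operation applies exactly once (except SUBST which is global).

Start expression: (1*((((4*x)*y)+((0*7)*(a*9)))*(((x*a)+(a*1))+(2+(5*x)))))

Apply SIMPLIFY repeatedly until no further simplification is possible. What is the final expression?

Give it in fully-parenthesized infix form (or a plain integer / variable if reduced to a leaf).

Answer: (((4*x)*y)*(((x*a)+a)+(2+(5*x))))

Derivation:
Start: (1*((((4*x)*y)+((0*7)*(a*9)))*(((x*a)+(a*1))+(2+(5*x)))))
Step 1: at root: (1*((((4*x)*y)+((0*7)*(a*9)))*(((x*a)+(a*1))+(2+(5*x))))) -> ((((4*x)*y)+((0*7)*(a*9)))*(((x*a)+(a*1))+(2+(5*x)))); overall: (1*((((4*x)*y)+((0*7)*(a*9)))*(((x*a)+(a*1))+(2+(5*x))))) -> ((((4*x)*y)+((0*7)*(a*9)))*(((x*a)+(a*1))+(2+(5*x))))
Step 2: at LRL: (0*7) -> 0; overall: ((((4*x)*y)+((0*7)*(a*9)))*(((x*a)+(a*1))+(2+(5*x)))) -> ((((4*x)*y)+(0*(a*9)))*(((x*a)+(a*1))+(2+(5*x))))
Step 3: at LR: (0*(a*9)) -> 0; overall: ((((4*x)*y)+(0*(a*9)))*(((x*a)+(a*1))+(2+(5*x)))) -> ((((4*x)*y)+0)*(((x*a)+(a*1))+(2+(5*x))))
Step 4: at L: (((4*x)*y)+0) -> ((4*x)*y); overall: ((((4*x)*y)+0)*(((x*a)+(a*1))+(2+(5*x)))) -> (((4*x)*y)*(((x*a)+(a*1))+(2+(5*x))))
Step 5: at RLR: (a*1) -> a; overall: (((4*x)*y)*(((x*a)+(a*1))+(2+(5*x)))) -> (((4*x)*y)*(((x*a)+a)+(2+(5*x))))
Fixed point: (((4*x)*y)*(((x*a)+a)+(2+(5*x))))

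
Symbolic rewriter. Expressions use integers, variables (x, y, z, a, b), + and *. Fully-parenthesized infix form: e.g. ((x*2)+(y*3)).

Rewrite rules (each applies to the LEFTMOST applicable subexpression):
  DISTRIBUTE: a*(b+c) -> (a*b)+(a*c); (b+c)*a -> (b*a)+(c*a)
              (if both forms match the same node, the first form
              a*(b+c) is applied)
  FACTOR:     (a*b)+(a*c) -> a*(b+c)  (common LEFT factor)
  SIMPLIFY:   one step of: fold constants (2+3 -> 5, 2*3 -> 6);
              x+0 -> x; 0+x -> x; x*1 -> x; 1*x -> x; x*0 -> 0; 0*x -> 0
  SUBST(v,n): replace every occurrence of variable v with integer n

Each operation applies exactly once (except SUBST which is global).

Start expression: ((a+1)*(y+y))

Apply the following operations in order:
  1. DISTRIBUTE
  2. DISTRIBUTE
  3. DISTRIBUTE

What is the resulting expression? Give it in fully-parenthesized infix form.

Start: ((a+1)*(y+y))
Apply DISTRIBUTE at root (target: ((a+1)*(y+y))): ((a+1)*(y+y)) -> (((a+1)*y)+((a+1)*y))
Apply DISTRIBUTE at L (target: ((a+1)*y)): (((a+1)*y)+((a+1)*y)) -> (((a*y)+(1*y))+((a+1)*y))
Apply DISTRIBUTE at R (target: ((a+1)*y)): (((a*y)+(1*y))+((a+1)*y)) -> (((a*y)+(1*y))+((a*y)+(1*y)))

Answer: (((a*y)+(1*y))+((a*y)+(1*y)))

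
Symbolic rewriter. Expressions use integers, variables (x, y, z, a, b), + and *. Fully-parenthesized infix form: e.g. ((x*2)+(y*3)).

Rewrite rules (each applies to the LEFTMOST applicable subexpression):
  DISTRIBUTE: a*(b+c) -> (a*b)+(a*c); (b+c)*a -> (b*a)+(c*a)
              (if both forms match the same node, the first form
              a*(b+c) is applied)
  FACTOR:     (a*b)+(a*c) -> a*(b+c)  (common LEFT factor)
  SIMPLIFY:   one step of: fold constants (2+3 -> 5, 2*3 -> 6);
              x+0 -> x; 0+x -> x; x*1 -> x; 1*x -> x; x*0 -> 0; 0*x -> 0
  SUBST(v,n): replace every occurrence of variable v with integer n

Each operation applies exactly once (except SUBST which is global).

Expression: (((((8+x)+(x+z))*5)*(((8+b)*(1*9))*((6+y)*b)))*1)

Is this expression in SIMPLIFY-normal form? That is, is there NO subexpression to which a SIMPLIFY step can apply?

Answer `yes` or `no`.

Answer: no

Derivation:
Expression: (((((8+x)+(x+z))*5)*(((8+b)*(1*9))*((6+y)*b)))*1)
Scanning for simplifiable subexpressions (pre-order)...
  at root: (((((8+x)+(x+z))*5)*(((8+b)*(1*9))*((6+y)*b)))*1) (SIMPLIFIABLE)
  at L: ((((8+x)+(x+z))*5)*(((8+b)*(1*9))*((6+y)*b))) (not simplifiable)
  at LL: (((8+x)+(x+z))*5) (not simplifiable)
  at LLL: ((8+x)+(x+z)) (not simplifiable)
  at LLLL: (8+x) (not simplifiable)
  at LLLR: (x+z) (not simplifiable)
  at LR: (((8+b)*(1*9))*((6+y)*b)) (not simplifiable)
  at LRL: ((8+b)*(1*9)) (not simplifiable)
  at LRLL: (8+b) (not simplifiable)
  at LRLR: (1*9) (SIMPLIFIABLE)
  at LRR: ((6+y)*b) (not simplifiable)
  at LRRL: (6+y) (not simplifiable)
Found simplifiable subexpr at path root: (((((8+x)+(x+z))*5)*(((8+b)*(1*9))*((6+y)*b)))*1)
One SIMPLIFY step would give: ((((8+x)+(x+z))*5)*(((8+b)*(1*9))*((6+y)*b)))
-> NOT in normal form.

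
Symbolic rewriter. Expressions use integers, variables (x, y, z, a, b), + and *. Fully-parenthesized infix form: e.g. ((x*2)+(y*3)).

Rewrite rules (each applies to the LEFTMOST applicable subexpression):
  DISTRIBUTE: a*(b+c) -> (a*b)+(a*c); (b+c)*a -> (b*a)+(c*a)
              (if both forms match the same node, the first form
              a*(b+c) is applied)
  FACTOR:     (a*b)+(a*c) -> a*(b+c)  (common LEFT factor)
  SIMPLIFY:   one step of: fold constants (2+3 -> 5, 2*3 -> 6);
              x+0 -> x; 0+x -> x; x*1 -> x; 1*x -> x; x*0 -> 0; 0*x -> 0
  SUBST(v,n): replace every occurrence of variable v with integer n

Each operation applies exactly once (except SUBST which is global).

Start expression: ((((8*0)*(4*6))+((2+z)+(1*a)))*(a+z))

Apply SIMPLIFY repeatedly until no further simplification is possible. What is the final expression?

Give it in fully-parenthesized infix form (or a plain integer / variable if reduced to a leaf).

Start: ((((8*0)*(4*6))+((2+z)+(1*a)))*(a+z))
Step 1: at LLL: (8*0) -> 0; overall: ((((8*0)*(4*6))+((2+z)+(1*a)))*(a+z)) -> (((0*(4*6))+((2+z)+(1*a)))*(a+z))
Step 2: at LL: (0*(4*6)) -> 0; overall: (((0*(4*6))+((2+z)+(1*a)))*(a+z)) -> ((0+((2+z)+(1*a)))*(a+z))
Step 3: at L: (0+((2+z)+(1*a))) -> ((2+z)+(1*a)); overall: ((0+((2+z)+(1*a)))*(a+z)) -> (((2+z)+(1*a))*(a+z))
Step 4: at LR: (1*a) -> a; overall: (((2+z)+(1*a))*(a+z)) -> (((2+z)+a)*(a+z))
Fixed point: (((2+z)+a)*(a+z))

Answer: (((2+z)+a)*(a+z))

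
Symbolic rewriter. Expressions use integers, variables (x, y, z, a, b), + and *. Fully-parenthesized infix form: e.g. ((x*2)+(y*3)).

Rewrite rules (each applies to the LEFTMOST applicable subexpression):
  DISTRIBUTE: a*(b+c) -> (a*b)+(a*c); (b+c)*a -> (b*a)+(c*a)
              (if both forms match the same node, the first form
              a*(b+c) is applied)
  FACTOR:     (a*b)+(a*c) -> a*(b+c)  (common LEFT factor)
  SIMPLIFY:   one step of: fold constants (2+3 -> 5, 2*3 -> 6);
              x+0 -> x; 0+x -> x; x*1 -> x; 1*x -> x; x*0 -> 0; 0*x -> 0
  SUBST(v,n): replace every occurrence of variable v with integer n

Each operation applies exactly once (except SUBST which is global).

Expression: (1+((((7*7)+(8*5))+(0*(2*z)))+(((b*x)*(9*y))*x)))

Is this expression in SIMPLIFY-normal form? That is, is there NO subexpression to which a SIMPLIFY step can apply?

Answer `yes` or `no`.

Expression: (1+((((7*7)+(8*5))+(0*(2*z)))+(((b*x)*(9*y))*x)))
Scanning for simplifiable subexpressions (pre-order)...
  at root: (1+((((7*7)+(8*5))+(0*(2*z)))+(((b*x)*(9*y))*x))) (not simplifiable)
  at R: ((((7*7)+(8*5))+(0*(2*z)))+(((b*x)*(9*y))*x)) (not simplifiable)
  at RL: (((7*7)+(8*5))+(0*(2*z))) (not simplifiable)
  at RLL: ((7*7)+(8*5)) (not simplifiable)
  at RLLL: (7*7) (SIMPLIFIABLE)
  at RLLR: (8*5) (SIMPLIFIABLE)
  at RLR: (0*(2*z)) (SIMPLIFIABLE)
  at RLRR: (2*z) (not simplifiable)
  at RR: (((b*x)*(9*y))*x) (not simplifiable)
  at RRL: ((b*x)*(9*y)) (not simplifiable)
  at RRLL: (b*x) (not simplifiable)
  at RRLR: (9*y) (not simplifiable)
Found simplifiable subexpr at path RLLL: (7*7)
One SIMPLIFY step would give: (1+(((49+(8*5))+(0*(2*z)))+(((b*x)*(9*y))*x)))
-> NOT in normal form.

Answer: no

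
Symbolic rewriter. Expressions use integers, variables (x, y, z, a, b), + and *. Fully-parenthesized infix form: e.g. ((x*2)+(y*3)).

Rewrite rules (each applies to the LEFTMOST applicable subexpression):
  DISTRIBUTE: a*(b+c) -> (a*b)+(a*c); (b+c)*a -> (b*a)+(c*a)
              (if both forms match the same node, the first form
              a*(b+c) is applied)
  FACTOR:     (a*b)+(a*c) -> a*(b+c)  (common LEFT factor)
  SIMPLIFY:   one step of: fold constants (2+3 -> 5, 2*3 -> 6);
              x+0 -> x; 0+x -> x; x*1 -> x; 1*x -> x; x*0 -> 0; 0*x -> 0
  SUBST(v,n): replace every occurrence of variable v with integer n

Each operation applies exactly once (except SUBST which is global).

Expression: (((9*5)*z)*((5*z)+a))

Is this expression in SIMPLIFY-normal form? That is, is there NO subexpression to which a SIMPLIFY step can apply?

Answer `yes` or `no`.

Answer: no

Derivation:
Expression: (((9*5)*z)*((5*z)+a))
Scanning for simplifiable subexpressions (pre-order)...
  at root: (((9*5)*z)*((5*z)+a)) (not simplifiable)
  at L: ((9*5)*z) (not simplifiable)
  at LL: (9*5) (SIMPLIFIABLE)
  at R: ((5*z)+a) (not simplifiable)
  at RL: (5*z) (not simplifiable)
Found simplifiable subexpr at path LL: (9*5)
One SIMPLIFY step would give: ((45*z)*((5*z)+a))
-> NOT in normal form.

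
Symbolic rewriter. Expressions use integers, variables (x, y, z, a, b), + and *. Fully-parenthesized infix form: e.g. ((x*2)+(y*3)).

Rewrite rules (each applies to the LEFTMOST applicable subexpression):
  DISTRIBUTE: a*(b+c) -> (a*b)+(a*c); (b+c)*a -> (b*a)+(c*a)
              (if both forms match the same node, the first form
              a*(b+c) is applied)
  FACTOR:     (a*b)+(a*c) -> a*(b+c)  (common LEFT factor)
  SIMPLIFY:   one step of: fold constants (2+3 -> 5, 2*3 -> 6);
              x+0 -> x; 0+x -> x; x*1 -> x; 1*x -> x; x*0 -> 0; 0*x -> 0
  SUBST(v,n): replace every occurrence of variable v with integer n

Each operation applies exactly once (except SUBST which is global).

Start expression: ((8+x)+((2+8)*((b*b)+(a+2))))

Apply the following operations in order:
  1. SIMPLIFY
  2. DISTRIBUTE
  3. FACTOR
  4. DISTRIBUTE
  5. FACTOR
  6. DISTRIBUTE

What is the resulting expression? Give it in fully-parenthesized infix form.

Start: ((8+x)+((2+8)*((b*b)+(a+2))))
Apply SIMPLIFY at RL (target: (2+8)): ((8+x)+((2+8)*((b*b)+(a+2)))) -> ((8+x)+(10*((b*b)+(a+2))))
Apply DISTRIBUTE at R (target: (10*((b*b)+(a+2)))): ((8+x)+(10*((b*b)+(a+2)))) -> ((8+x)+((10*(b*b))+(10*(a+2))))
Apply FACTOR at R (target: ((10*(b*b))+(10*(a+2)))): ((8+x)+((10*(b*b))+(10*(a+2)))) -> ((8+x)+(10*((b*b)+(a+2))))
Apply DISTRIBUTE at R (target: (10*((b*b)+(a+2)))): ((8+x)+(10*((b*b)+(a+2)))) -> ((8+x)+((10*(b*b))+(10*(a+2))))
Apply FACTOR at R (target: ((10*(b*b))+(10*(a+2)))): ((8+x)+((10*(b*b))+(10*(a+2)))) -> ((8+x)+(10*((b*b)+(a+2))))
Apply DISTRIBUTE at R (target: (10*((b*b)+(a+2)))): ((8+x)+(10*((b*b)+(a+2)))) -> ((8+x)+((10*(b*b))+(10*(a+2))))

Answer: ((8+x)+((10*(b*b))+(10*(a+2))))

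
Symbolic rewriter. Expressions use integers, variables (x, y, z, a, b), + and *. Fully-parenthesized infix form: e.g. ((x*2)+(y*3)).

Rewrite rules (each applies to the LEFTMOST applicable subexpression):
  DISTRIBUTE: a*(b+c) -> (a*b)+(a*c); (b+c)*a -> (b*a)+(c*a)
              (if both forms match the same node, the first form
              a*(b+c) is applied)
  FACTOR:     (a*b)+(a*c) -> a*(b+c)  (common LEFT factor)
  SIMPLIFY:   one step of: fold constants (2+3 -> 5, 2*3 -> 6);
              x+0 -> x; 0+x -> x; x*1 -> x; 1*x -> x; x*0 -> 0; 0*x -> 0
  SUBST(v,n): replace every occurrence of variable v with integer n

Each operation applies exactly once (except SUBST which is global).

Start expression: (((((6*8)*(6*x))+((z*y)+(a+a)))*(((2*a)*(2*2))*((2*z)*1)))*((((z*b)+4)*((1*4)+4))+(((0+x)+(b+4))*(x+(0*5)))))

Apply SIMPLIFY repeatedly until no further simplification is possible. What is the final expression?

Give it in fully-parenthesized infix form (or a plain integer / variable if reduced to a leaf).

Start: (((((6*8)*(6*x))+((z*y)+(a+a)))*(((2*a)*(2*2))*((2*z)*1)))*((((z*b)+4)*((1*4)+4))+(((0+x)+(b+4))*(x+(0*5)))))
Step 1: at LLLL: (6*8) -> 48; overall: (((((6*8)*(6*x))+((z*y)+(a+a)))*(((2*a)*(2*2))*((2*z)*1)))*((((z*b)+4)*((1*4)+4))+(((0+x)+(b+4))*(x+(0*5))))) -> ((((48*(6*x))+((z*y)+(a+a)))*(((2*a)*(2*2))*((2*z)*1)))*((((z*b)+4)*((1*4)+4))+(((0+x)+(b+4))*(x+(0*5)))))
Step 2: at LRLR: (2*2) -> 4; overall: ((((48*(6*x))+((z*y)+(a+a)))*(((2*a)*(2*2))*((2*z)*1)))*((((z*b)+4)*((1*4)+4))+(((0+x)+(b+4))*(x+(0*5))))) -> ((((48*(6*x))+((z*y)+(a+a)))*(((2*a)*4)*((2*z)*1)))*((((z*b)+4)*((1*4)+4))+(((0+x)+(b+4))*(x+(0*5)))))
Step 3: at LRR: ((2*z)*1) -> (2*z); overall: ((((48*(6*x))+((z*y)+(a+a)))*(((2*a)*4)*((2*z)*1)))*((((z*b)+4)*((1*4)+4))+(((0+x)+(b+4))*(x+(0*5))))) -> ((((48*(6*x))+((z*y)+(a+a)))*(((2*a)*4)*(2*z)))*((((z*b)+4)*((1*4)+4))+(((0+x)+(b+4))*(x+(0*5)))))
Step 4: at RLRL: (1*4) -> 4; overall: ((((48*(6*x))+((z*y)+(a+a)))*(((2*a)*4)*(2*z)))*((((z*b)+4)*((1*4)+4))+(((0+x)+(b+4))*(x+(0*5))))) -> ((((48*(6*x))+((z*y)+(a+a)))*(((2*a)*4)*(2*z)))*((((z*b)+4)*(4+4))+(((0+x)+(b+4))*(x+(0*5)))))
Step 5: at RLR: (4+4) -> 8; overall: ((((48*(6*x))+((z*y)+(a+a)))*(((2*a)*4)*(2*z)))*((((z*b)+4)*(4+4))+(((0+x)+(b+4))*(x+(0*5))))) -> ((((48*(6*x))+((z*y)+(a+a)))*(((2*a)*4)*(2*z)))*((((z*b)+4)*8)+(((0+x)+(b+4))*(x+(0*5)))))
Step 6: at RRLL: (0+x) -> x; overall: ((((48*(6*x))+((z*y)+(a+a)))*(((2*a)*4)*(2*z)))*((((z*b)+4)*8)+(((0+x)+(b+4))*(x+(0*5))))) -> ((((48*(6*x))+((z*y)+(a+a)))*(((2*a)*4)*(2*z)))*((((z*b)+4)*8)+((x+(b+4))*(x+(0*5)))))
Step 7: at RRRR: (0*5) -> 0; overall: ((((48*(6*x))+((z*y)+(a+a)))*(((2*a)*4)*(2*z)))*((((z*b)+4)*8)+((x+(b+4))*(x+(0*5))))) -> ((((48*(6*x))+((z*y)+(a+a)))*(((2*a)*4)*(2*z)))*((((z*b)+4)*8)+((x+(b+4))*(x+0))))
Step 8: at RRR: (x+0) -> x; overall: ((((48*(6*x))+((z*y)+(a+a)))*(((2*a)*4)*(2*z)))*((((z*b)+4)*8)+((x+(b+4))*(x+0)))) -> ((((48*(6*x))+((z*y)+(a+a)))*(((2*a)*4)*(2*z)))*((((z*b)+4)*8)+((x+(b+4))*x)))
Fixed point: ((((48*(6*x))+((z*y)+(a+a)))*(((2*a)*4)*(2*z)))*((((z*b)+4)*8)+((x+(b+4))*x)))

Answer: ((((48*(6*x))+((z*y)+(a+a)))*(((2*a)*4)*(2*z)))*((((z*b)+4)*8)+((x+(b+4))*x)))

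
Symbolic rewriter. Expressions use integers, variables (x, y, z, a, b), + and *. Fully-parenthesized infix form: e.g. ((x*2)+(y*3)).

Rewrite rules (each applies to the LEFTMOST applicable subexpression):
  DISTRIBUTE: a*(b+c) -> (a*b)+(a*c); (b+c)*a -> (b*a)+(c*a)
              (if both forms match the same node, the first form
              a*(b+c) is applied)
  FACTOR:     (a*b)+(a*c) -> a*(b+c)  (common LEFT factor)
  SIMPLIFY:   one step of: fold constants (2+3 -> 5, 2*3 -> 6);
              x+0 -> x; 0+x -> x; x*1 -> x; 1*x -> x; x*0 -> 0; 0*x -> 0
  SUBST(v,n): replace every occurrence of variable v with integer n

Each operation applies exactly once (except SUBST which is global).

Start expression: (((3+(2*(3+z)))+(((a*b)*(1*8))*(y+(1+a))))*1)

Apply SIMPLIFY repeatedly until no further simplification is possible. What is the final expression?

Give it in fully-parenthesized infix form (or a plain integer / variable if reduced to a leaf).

Start: (((3+(2*(3+z)))+(((a*b)*(1*8))*(y+(1+a))))*1)
Step 1: at root: (((3+(2*(3+z)))+(((a*b)*(1*8))*(y+(1+a))))*1) -> ((3+(2*(3+z)))+(((a*b)*(1*8))*(y+(1+a)))); overall: (((3+(2*(3+z)))+(((a*b)*(1*8))*(y+(1+a))))*1) -> ((3+(2*(3+z)))+(((a*b)*(1*8))*(y+(1+a))))
Step 2: at RLR: (1*8) -> 8; overall: ((3+(2*(3+z)))+(((a*b)*(1*8))*(y+(1+a)))) -> ((3+(2*(3+z)))+(((a*b)*8)*(y+(1+a))))
Fixed point: ((3+(2*(3+z)))+(((a*b)*8)*(y+(1+a))))

Answer: ((3+(2*(3+z)))+(((a*b)*8)*(y+(1+a))))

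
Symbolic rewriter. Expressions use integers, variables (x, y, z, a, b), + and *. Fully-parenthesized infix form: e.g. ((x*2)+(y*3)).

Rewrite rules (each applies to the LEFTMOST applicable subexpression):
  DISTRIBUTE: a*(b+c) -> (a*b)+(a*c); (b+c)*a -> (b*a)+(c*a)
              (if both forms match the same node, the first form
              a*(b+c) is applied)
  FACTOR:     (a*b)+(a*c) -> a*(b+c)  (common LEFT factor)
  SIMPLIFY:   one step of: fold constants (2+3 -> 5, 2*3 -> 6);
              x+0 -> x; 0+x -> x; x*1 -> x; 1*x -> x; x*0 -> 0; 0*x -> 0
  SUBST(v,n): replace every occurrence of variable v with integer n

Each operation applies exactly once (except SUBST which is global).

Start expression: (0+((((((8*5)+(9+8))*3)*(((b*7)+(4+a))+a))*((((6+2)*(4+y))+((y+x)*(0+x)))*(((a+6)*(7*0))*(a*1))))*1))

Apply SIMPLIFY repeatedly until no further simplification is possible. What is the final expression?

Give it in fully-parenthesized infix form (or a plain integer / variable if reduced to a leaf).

Start: (0+((((((8*5)+(9+8))*3)*(((b*7)+(4+a))+a))*((((6+2)*(4+y))+((y+x)*(0+x)))*(((a+6)*(7*0))*(a*1))))*1))
Step 1: at root: (0+((((((8*5)+(9+8))*3)*(((b*7)+(4+a))+a))*((((6+2)*(4+y))+((y+x)*(0+x)))*(((a+6)*(7*0))*(a*1))))*1)) -> ((((((8*5)+(9+8))*3)*(((b*7)+(4+a))+a))*((((6+2)*(4+y))+((y+x)*(0+x)))*(((a+6)*(7*0))*(a*1))))*1); overall: (0+((((((8*5)+(9+8))*3)*(((b*7)+(4+a))+a))*((((6+2)*(4+y))+((y+x)*(0+x)))*(((a+6)*(7*0))*(a*1))))*1)) -> ((((((8*5)+(9+8))*3)*(((b*7)+(4+a))+a))*((((6+2)*(4+y))+((y+x)*(0+x)))*(((a+6)*(7*0))*(a*1))))*1)
Step 2: at root: ((((((8*5)+(9+8))*3)*(((b*7)+(4+a))+a))*((((6+2)*(4+y))+((y+x)*(0+x)))*(((a+6)*(7*0))*(a*1))))*1) -> (((((8*5)+(9+8))*3)*(((b*7)+(4+a))+a))*((((6+2)*(4+y))+((y+x)*(0+x)))*(((a+6)*(7*0))*(a*1)))); overall: ((((((8*5)+(9+8))*3)*(((b*7)+(4+a))+a))*((((6+2)*(4+y))+((y+x)*(0+x)))*(((a+6)*(7*0))*(a*1))))*1) -> (((((8*5)+(9+8))*3)*(((b*7)+(4+a))+a))*((((6+2)*(4+y))+((y+x)*(0+x)))*(((a+6)*(7*0))*(a*1))))
Step 3: at LLLL: (8*5) -> 40; overall: (((((8*5)+(9+8))*3)*(((b*7)+(4+a))+a))*((((6+2)*(4+y))+((y+x)*(0+x)))*(((a+6)*(7*0))*(a*1)))) -> ((((40+(9+8))*3)*(((b*7)+(4+a))+a))*((((6+2)*(4+y))+((y+x)*(0+x)))*(((a+6)*(7*0))*(a*1))))
Step 4: at LLLR: (9+8) -> 17; overall: ((((40+(9+8))*3)*(((b*7)+(4+a))+a))*((((6+2)*(4+y))+((y+x)*(0+x)))*(((a+6)*(7*0))*(a*1)))) -> ((((40+17)*3)*(((b*7)+(4+a))+a))*((((6+2)*(4+y))+((y+x)*(0+x)))*(((a+6)*(7*0))*(a*1))))
Step 5: at LLL: (40+17) -> 57; overall: ((((40+17)*3)*(((b*7)+(4+a))+a))*((((6+2)*(4+y))+((y+x)*(0+x)))*(((a+6)*(7*0))*(a*1)))) -> (((57*3)*(((b*7)+(4+a))+a))*((((6+2)*(4+y))+((y+x)*(0+x)))*(((a+6)*(7*0))*(a*1))))
Step 6: at LL: (57*3) -> 171; overall: (((57*3)*(((b*7)+(4+a))+a))*((((6+2)*(4+y))+((y+x)*(0+x)))*(((a+6)*(7*0))*(a*1)))) -> ((171*(((b*7)+(4+a))+a))*((((6+2)*(4+y))+((y+x)*(0+x)))*(((a+6)*(7*0))*(a*1))))
Step 7: at RLLL: (6+2) -> 8; overall: ((171*(((b*7)+(4+a))+a))*((((6+2)*(4+y))+((y+x)*(0+x)))*(((a+6)*(7*0))*(a*1)))) -> ((171*(((b*7)+(4+a))+a))*(((8*(4+y))+((y+x)*(0+x)))*(((a+6)*(7*0))*(a*1))))
Step 8: at RLRR: (0+x) -> x; overall: ((171*(((b*7)+(4+a))+a))*(((8*(4+y))+((y+x)*(0+x)))*(((a+6)*(7*0))*(a*1)))) -> ((171*(((b*7)+(4+a))+a))*(((8*(4+y))+((y+x)*x))*(((a+6)*(7*0))*(a*1))))
Step 9: at RRLR: (7*0) -> 0; overall: ((171*(((b*7)+(4+a))+a))*(((8*(4+y))+((y+x)*x))*(((a+6)*(7*0))*(a*1)))) -> ((171*(((b*7)+(4+a))+a))*(((8*(4+y))+((y+x)*x))*(((a+6)*0)*(a*1))))
Step 10: at RRL: ((a+6)*0) -> 0; overall: ((171*(((b*7)+(4+a))+a))*(((8*(4+y))+((y+x)*x))*(((a+6)*0)*(a*1)))) -> ((171*(((b*7)+(4+a))+a))*(((8*(4+y))+((y+x)*x))*(0*(a*1))))
Step 11: at RR: (0*(a*1)) -> 0; overall: ((171*(((b*7)+(4+a))+a))*(((8*(4+y))+((y+x)*x))*(0*(a*1)))) -> ((171*(((b*7)+(4+a))+a))*(((8*(4+y))+((y+x)*x))*0))
Step 12: at R: (((8*(4+y))+((y+x)*x))*0) -> 0; overall: ((171*(((b*7)+(4+a))+a))*(((8*(4+y))+((y+x)*x))*0)) -> ((171*(((b*7)+(4+a))+a))*0)
Step 13: at root: ((171*(((b*7)+(4+a))+a))*0) -> 0; overall: ((171*(((b*7)+(4+a))+a))*0) -> 0
Fixed point: 0

Answer: 0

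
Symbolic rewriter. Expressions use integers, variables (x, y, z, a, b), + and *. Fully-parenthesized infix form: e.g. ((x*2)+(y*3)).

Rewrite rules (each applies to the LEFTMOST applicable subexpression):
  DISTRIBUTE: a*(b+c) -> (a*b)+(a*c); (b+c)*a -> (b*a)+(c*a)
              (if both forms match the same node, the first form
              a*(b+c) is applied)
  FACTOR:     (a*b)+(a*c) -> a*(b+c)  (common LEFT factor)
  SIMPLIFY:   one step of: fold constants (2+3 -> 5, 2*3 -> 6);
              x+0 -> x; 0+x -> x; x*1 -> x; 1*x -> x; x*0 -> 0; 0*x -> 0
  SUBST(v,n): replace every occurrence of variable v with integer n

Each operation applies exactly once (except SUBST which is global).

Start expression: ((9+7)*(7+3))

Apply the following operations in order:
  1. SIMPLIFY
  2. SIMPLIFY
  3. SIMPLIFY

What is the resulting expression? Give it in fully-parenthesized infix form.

Answer: 160

Derivation:
Start: ((9+7)*(7+3))
Apply SIMPLIFY at L (target: (9+7)): ((9+7)*(7+3)) -> (16*(7+3))
Apply SIMPLIFY at R (target: (7+3)): (16*(7+3)) -> (16*10)
Apply SIMPLIFY at root (target: (16*10)): (16*10) -> 160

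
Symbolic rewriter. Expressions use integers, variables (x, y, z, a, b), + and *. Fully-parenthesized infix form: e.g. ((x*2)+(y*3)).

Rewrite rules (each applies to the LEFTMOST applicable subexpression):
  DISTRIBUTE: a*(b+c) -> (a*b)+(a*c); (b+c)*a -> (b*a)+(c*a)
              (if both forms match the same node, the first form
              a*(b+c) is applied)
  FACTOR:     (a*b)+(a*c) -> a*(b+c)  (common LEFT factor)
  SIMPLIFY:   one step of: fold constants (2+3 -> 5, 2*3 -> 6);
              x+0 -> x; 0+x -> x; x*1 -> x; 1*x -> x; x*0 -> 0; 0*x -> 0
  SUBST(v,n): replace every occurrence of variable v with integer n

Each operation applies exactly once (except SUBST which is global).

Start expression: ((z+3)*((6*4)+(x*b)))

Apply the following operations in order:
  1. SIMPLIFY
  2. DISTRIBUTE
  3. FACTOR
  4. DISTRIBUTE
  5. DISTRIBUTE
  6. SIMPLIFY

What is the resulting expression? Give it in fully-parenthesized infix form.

Start: ((z+3)*((6*4)+(x*b)))
Apply SIMPLIFY at RL (target: (6*4)): ((z+3)*((6*4)+(x*b))) -> ((z+3)*(24+(x*b)))
Apply DISTRIBUTE at root (target: ((z+3)*(24+(x*b)))): ((z+3)*(24+(x*b))) -> (((z+3)*24)+((z+3)*(x*b)))
Apply FACTOR at root (target: (((z+3)*24)+((z+3)*(x*b)))): (((z+3)*24)+((z+3)*(x*b))) -> ((z+3)*(24+(x*b)))
Apply DISTRIBUTE at root (target: ((z+3)*(24+(x*b)))): ((z+3)*(24+(x*b))) -> (((z+3)*24)+((z+3)*(x*b)))
Apply DISTRIBUTE at L (target: ((z+3)*24)): (((z+3)*24)+((z+3)*(x*b))) -> (((z*24)+(3*24))+((z+3)*(x*b)))
Apply SIMPLIFY at LR (target: (3*24)): (((z*24)+(3*24))+((z+3)*(x*b))) -> (((z*24)+72)+((z+3)*(x*b)))

Answer: (((z*24)+72)+((z+3)*(x*b)))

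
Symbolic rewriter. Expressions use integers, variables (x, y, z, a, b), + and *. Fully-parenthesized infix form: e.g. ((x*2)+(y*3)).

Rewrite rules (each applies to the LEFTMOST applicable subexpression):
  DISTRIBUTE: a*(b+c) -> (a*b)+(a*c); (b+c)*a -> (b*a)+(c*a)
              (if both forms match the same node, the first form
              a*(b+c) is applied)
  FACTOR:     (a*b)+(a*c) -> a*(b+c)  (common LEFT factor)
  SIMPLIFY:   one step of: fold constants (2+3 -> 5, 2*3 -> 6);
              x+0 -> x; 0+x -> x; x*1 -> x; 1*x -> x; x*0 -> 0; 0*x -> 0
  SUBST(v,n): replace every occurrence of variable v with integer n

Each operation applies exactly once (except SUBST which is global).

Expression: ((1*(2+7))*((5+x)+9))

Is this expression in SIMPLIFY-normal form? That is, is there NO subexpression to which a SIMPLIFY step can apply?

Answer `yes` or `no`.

Expression: ((1*(2+7))*((5+x)+9))
Scanning for simplifiable subexpressions (pre-order)...
  at root: ((1*(2+7))*((5+x)+9)) (not simplifiable)
  at L: (1*(2+7)) (SIMPLIFIABLE)
  at LR: (2+7) (SIMPLIFIABLE)
  at R: ((5+x)+9) (not simplifiable)
  at RL: (5+x) (not simplifiable)
Found simplifiable subexpr at path L: (1*(2+7))
One SIMPLIFY step would give: ((2+7)*((5+x)+9))
-> NOT in normal form.

Answer: no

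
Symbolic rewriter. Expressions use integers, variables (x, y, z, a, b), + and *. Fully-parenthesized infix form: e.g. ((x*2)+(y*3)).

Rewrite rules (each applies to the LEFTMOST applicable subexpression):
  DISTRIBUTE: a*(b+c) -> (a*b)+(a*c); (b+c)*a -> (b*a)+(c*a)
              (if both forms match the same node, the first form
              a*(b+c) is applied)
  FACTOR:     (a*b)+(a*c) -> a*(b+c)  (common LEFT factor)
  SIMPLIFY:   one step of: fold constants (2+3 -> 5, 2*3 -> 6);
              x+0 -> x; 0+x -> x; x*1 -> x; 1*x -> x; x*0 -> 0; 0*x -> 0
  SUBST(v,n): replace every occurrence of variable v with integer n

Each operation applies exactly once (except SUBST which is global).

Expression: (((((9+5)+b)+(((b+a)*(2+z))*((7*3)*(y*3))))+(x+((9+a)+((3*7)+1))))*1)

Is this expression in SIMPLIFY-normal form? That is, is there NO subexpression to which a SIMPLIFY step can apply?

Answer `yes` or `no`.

Answer: no

Derivation:
Expression: (((((9+5)+b)+(((b+a)*(2+z))*((7*3)*(y*3))))+(x+((9+a)+((3*7)+1))))*1)
Scanning for simplifiable subexpressions (pre-order)...
  at root: (((((9+5)+b)+(((b+a)*(2+z))*((7*3)*(y*3))))+(x+((9+a)+((3*7)+1))))*1) (SIMPLIFIABLE)
  at L: ((((9+5)+b)+(((b+a)*(2+z))*((7*3)*(y*3))))+(x+((9+a)+((3*7)+1)))) (not simplifiable)
  at LL: (((9+5)+b)+(((b+a)*(2+z))*((7*3)*(y*3)))) (not simplifiable)
  at LLL: ((9+5)+b) (not simplifiable)
  at LLLL: (9+5) (SIMPLIFIABLE)
  at LLR: (((b+a)*(2+z))*((7*3)*(y*3))) (not simplifiable)
  at LLRL: ((b+a)*(2+z)) (not simplifiable)
  at LLRLL: (b+a) (not simplifiable)
  at LLRLR: (2+z) (not simplifiable)
  at LLRR: ((7*3)*(y*3)) (not simplifiable)
  at LLRRL: (7*3) (SIMPLIFIABLE)
  at LLRRR: (y*3) (not simplifiable)
  at LR: (x+((9+a)+((3*7)+1))) (not simplifiable)
  at LRR: ((9+a)+((3*7)+1)) (not simplifiable)
  at LRRL: (9+a) (not simplifiable)
  at LRRR: ((3*7)+1) (not simplifiable)
  at LRRRL: (3*7) (SIMPLIFIABLE)
Found simplifiable subexpr at path root: (((((9+5)+b)+(((b+a)*(2+z))*((7*3)*(y*3))))+(x+((9+a)+((3*7)+1))))*1)
One SIMPLIFY step would give: ((((9+5)+b)+(((b+a)*(2+z))*((7*3)*(y*3))))+(x+((9+a)+((3*7)+1))))
-> NOT in normal form.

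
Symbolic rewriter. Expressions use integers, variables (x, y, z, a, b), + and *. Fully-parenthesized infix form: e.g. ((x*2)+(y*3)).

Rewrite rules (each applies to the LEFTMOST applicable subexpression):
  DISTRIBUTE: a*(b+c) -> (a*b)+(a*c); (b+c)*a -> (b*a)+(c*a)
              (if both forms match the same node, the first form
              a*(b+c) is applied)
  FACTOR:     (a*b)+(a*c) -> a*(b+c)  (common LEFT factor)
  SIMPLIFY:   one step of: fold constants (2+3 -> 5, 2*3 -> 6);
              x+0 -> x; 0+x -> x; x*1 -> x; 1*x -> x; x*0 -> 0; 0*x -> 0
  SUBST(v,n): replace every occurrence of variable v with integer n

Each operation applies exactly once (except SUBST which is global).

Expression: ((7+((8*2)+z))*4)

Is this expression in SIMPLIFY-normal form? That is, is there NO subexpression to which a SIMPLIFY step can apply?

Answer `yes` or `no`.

Expression: ((7+((8*2)+z))*4)
Scanning for simplifiable subexpressions (pre-order)...
  at root: ((7+((8*2)+z))*4) (not simplifiable)
  at L: (7+((8*2)+z)) (not simplifiable)
  at LR: ((8*2)+z) (not simplifiable)
  at LRL: (8*2) (SIMPLIFIABLE)
Found simplifiable subexpr at path LRL: (8*2)
One SIMPLIFY step would give: ((7+(16+z))*4)
-> NOT in normal form.

Answer: no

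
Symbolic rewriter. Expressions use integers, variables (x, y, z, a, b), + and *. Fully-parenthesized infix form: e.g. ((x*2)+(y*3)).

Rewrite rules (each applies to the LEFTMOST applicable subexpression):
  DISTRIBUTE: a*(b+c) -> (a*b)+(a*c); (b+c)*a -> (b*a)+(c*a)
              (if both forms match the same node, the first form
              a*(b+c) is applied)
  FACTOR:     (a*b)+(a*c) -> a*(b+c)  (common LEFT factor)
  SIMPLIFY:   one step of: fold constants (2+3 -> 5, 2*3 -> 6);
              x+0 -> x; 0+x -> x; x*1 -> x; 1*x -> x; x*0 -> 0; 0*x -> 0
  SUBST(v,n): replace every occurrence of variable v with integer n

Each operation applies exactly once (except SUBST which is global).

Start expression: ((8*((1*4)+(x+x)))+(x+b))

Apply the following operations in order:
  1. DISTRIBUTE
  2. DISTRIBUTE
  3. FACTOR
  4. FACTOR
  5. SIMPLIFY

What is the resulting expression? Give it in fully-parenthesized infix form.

Answer: ((8*(4+(x+x)))+(x+b))

Derivation:
Start: ((8*((1*4)+(x+x)))+(x+b))
Apply DISTRIBUTE at L (target: (8*((1*4)+(x+x)))): ((8*((1*4)+(x+x)))+(x+b)) -> (((8*(1*4))+(8*(x+x)))+(x+b))
Apply DISTRIBUTE at LR (target: (8*(x+x))): (((8*(1*4))+(8*(x+x)))+(x+b)) -> (((8*(1*4))+((8*x)+(8*x)))+(x+b))
Apply FACTOR at LR (target: ((8*x)+(8*x))): (((8*(1*4))+((8*x)+(8*x)))+(x+b)) -> (((8*(1*4))+(8*(x+x)))+(x+b))
Apply FACTOR at L (target: ((8*(1*4))+(8*(x+x)))): (((8*(1*4))+(8*(x+x)))+(x+b)) -> ((8*((1*4)+(x+x)))+(x+b))
Apply SIMPLIFY at LRL (target: (1*4)): ((8*((1*4)+(x+x)))+(x+b)) -> ((8*(4+(x+x)))+(x+b))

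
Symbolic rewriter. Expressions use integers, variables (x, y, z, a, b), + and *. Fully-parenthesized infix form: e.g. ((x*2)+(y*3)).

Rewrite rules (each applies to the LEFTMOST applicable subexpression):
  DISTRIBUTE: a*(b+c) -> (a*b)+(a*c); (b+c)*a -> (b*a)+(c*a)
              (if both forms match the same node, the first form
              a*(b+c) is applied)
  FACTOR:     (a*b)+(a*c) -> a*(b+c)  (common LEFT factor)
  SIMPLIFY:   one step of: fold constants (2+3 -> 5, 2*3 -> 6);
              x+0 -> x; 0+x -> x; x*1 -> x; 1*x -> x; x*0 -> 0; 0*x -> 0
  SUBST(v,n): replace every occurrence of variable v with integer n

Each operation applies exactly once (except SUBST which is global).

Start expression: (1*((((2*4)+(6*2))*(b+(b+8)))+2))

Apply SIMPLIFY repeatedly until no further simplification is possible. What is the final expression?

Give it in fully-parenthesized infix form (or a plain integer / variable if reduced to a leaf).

Answer: ((20*(b+(b+8)))+2)

Derivation:
Start: (1*((((2*4)+(6*2))*(b+(b+8)))+2))
Step 1: at root: (1*((((2*4)+(6*2))*(b+(b+8)))+2)) -> ((((2*4)+(6*2))*(b+(b+8)))+2); overall: (1*((((2*4)+(6*2))*(b+(b+8)))+2)) -> ((((2*4)+(6*2))*(b+(b+8)))+2)
Step 2: at LLL: (2*4) -> 8; overall: ((((2*4)+(6*2))*(b+(b+8)))+2) -> (((8+(6*2))*(b+(b+8)))+2)
Step 3: at LLR: (6*2) -> 12; overall: (((8+(6*2))*(b+(b+8)))+2) -> (((8+12)*(b+(b+8)))+2)
Step 4: at LL: (8+12) -> 20; overall: (((8+12)*(b+(b+8)))+2) -> ((20*(b+(b+8)))+2)
Fixed point: ((20*(b+(b+8)))+2)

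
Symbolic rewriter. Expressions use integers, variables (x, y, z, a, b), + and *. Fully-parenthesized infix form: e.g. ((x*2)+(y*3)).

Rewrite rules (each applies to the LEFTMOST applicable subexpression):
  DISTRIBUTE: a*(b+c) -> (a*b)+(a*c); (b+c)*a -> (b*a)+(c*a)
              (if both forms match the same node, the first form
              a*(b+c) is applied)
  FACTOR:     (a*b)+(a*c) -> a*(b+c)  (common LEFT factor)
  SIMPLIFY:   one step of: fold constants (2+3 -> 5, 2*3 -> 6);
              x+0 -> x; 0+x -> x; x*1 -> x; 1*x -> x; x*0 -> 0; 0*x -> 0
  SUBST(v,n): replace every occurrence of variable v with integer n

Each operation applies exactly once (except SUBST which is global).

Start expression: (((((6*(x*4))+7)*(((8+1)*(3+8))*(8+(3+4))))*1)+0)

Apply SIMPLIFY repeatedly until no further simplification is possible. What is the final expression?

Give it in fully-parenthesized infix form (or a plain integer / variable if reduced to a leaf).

Start: (((((6*(x*4))+7)*(((8+1)*(3+8))*(8+(3+4))))*1)+0)
Step 1: at root: (((((6*(x*4))+7)*(((8+1)*(3+8))*(8+(3+4))))*1)+0) -> ((((6*(x*4))+7)*(((8+1)*(3+8))*(8+(3+4))))*1); overall: (((((6*(x*4))+7)*(((8+1)*(3+8))*(8+(3+4))))*1)+0) -> ((((6*(x*4))+7)*(((8+1)*(3+8))*(8+(3+4))))*1)
Step 2: at root: ((((6*(x*4))+7)*(((8+1)*(3+8))*(8+(3+4))))*1) -> (((6*(x*4))+7)*(((8+1)*(3+8))*(8+(3+4)))); overall: ((((6*(x*4))+7)*(((8+1)*(3+8))*(8+(3+4))))*1) -> (((6*(x*4))+7)*(((8+1)*(3+8))*(8+(3+4))))
Step 3: at RLL: (8+1) -> 9; overall: (((6*(x*4))+7)*(((8+1)*(3+8))*(8+(3+4)))) -> (((6*(x*4))+7)*((9*(3+8))*(8+(3+4))))
Step 4: at RLR: (3+8) -> 11; overall: (((6*(x*4))+7)*((9*(3+8))*(8+(3+4)))) -> (((6*(x*4))+7)*((9*11)*(8+(3+4))))
Step 5: at RL: (9*11) -> 99; overall: (((6*(x*4))+7)*((9*11)*(8+(3+4)))) -> (((6*(x*4))+7)*(99*(8+(3+4))))
Step 6: at RRR: (3+4) -> 7; overall: (((6*(x*4))+7)*(99*(8+(3+4)))) -> (((6*(x*4))+7)*(99*(8+7)))
Step 7: at RR: (8+7) -> 15; overall: (((6*(x*4))+7)*(99*(8+7))) -> (((6*(x*4))+7)*(99*15))
Step 8: at R: (99*15) -> 1485; overall: (((6*(x*4))+7)*(99*15)) -> (((6*(x*4))+7)*1485)
Fixed point: (((6*(x*4))+7)*1485)

Answer: (((6*(x*4))+7)*1485)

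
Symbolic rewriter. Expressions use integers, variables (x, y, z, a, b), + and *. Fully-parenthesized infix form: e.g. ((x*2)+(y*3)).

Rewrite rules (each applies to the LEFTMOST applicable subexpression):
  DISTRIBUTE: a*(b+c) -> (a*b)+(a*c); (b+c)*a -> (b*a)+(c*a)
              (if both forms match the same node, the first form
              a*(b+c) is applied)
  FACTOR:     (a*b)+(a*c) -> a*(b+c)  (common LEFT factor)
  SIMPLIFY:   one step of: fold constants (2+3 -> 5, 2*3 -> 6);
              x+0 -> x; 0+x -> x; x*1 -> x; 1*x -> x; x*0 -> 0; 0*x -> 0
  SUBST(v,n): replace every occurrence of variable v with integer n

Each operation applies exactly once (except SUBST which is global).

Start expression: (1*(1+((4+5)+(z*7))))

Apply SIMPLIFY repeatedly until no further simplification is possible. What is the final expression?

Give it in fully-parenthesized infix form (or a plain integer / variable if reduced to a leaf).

Answer: (1+(9+(z*7)))

Derivation:
Start: (1*(1+((4+5)+(z*7))))
Step 1: at root: (1*(1+((4+5)+(z*7)))) -> (1+((4+5)+(z*7))); overall: (1*(1+((4+5)+(z*7)))) -> (1+((4+5)+(z*7)))
Step 2: at RL: (4+5) -> 9; overall: (1+((4+5)+(z*7))) -> (1+(9+(z*7)))
Fixed point: (1+(9+(z*7)))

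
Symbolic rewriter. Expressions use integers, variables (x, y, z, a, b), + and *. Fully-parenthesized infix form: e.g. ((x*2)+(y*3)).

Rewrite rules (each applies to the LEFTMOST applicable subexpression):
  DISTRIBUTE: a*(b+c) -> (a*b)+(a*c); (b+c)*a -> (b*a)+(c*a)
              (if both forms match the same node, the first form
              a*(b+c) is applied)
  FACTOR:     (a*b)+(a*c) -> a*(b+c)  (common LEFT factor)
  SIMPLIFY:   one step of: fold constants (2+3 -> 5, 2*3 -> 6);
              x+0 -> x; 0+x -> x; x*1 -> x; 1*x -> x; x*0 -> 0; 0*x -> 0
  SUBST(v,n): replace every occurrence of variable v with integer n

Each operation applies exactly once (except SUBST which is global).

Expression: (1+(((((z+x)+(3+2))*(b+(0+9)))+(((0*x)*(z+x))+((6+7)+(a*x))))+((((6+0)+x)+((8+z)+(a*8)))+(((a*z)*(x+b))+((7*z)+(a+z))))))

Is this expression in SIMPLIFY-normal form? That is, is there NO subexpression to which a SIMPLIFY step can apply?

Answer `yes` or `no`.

Expression: (1+(((((z+x)+(3+2))*(b+(0+9)))+(((0*x)*(z+x))+((6+7)+(a*x))))+((((6+0)+x)+((8+z)+(a*8)))+(((a*z)*(x+b))+((7*z)+(a+z))))))
Scanning for simplifiable subexpressions (pre-order)...
  at root: (1+(((((z+x)+(3+2))*(b+(0+9)))+(((0*x)*(z+x))+((6+7)+(a*x))))+((((6+0)+x)+((8+z)+(a*8)))+(((a*z)*(x+b))+((7*z)+(a+z)))))) (not simplifiable)
  at R: (((((z+x)+(3+2))*(b+(0+9)))+(((0*x)*(z+x))+((6+7)+(a*x))))+((((6+0)+x)+((8+z)+(a*8)))+(((a*z)*(x+b))+((7*z)+(a+z))))) (not simplifiable)
  at RL: ((((z+x)+(3+2))*(b+(0+9)))+(((0*x)*(z+x))+((6+7)+(a*x)))) (not simplifiable)
  at RLL: (((z+x)+(3+2))*(b+(0+9))) (not simplifiable)
  at RLLL: ((z+x)+(3+2)) (not simplifiable)
  at RLLLL: (z+x) (not simplifiable)
  at RLLLR: (3+2) (SIMPLIFIABLE)
  at RLLR: (b+(0+9)) (not simplifiable)
  at RLLRR: (0+9) (SIMPLIFIABLE)
  at RLR: (((0*x)*(z+x))+((6+7)+(a*x))) (not simplifiable)
  at RLRL: ((0*x)*(z+x)) (not simplifiable)
  at RLRLL: (0*x) (SIMPLIFIABLE)
  at RLRLR: (z+x) (not simplifiable)
  at RLRR: ((6+7)+(a*x)) (not simplifiable)
  at RLRRL: (6+7) (SIMPLIFIABLE)
  at RLRRR: (a*x) (not simplifiable)
  at RR: ((((6+0)+x)+((8+z)+(a*8)))+(((a*z)*(x+b))+((7*z)+(a+z)))) (not simplifiable)
  at RRL: (((6+0)+x)+((8+z)+(a*8))) (not simplifiable)
  at RRLL: ((6+0)+x) (not simplifiable)
  at RRLLL: (6+0) (SIMPLIFIABLE)
  at RRLR: ((8+z)+(a*8)) (not simplifiable)
  at RRLRL: (8+z) (not simplifiable)
  at RRLRR: (a*8) (not simplifiable)
  at RRR: (((a*z)*(x+b))+((7*z)+(a+z))) (not simplifiable)
  at RRRL: ((a*z)*(x+b)) (not simplifiable)
  at RRRLL: (a*z) (not simplifiable)
  at RRRLR: (x+b) (not simplifiable)
  at RRRR: ((7*z)+(a+z)) (not simplifiable)
  at RRRRL: (7*z) (not simplifiable)
  at RRRRR: (a+z) (not simplifiable)
Found simplifiable subexpr at path RLLLR: (3+2)
One SIMPLIFY step would give: (1+(((((z+x)+5)*(b+(0+9)))+(((0*x)*(z+x))+((6+7)+(a*x))))+((((6+0)+x)+((8+z)+(a*8)))+(((a*z)*(x+b))+((7*z)+(a+z))))))
-> NOT in normal form.

Answer: no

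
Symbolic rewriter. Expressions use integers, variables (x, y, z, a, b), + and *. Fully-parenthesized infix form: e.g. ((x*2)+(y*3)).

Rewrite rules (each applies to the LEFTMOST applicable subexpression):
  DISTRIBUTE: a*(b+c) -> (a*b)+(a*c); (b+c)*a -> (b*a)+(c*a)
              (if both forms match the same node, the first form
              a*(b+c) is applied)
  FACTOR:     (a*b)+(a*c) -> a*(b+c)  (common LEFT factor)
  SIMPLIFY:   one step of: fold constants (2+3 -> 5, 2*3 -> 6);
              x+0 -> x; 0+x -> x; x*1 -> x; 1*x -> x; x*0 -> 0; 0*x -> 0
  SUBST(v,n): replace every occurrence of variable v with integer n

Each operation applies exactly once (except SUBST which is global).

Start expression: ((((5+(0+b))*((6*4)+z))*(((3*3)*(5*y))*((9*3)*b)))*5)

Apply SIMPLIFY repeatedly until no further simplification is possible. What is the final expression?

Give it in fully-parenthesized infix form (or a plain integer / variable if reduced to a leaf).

Start: ((((5+(0+b))*((6*4)+z))*(((3*3)*(5*y))*((9*3)*b)))*5)
Step 1: at LLLR: (0+b) -> b; overall: ((((5+(0+b))*((6*4)+z))*(((3*3)*(5*y))*((9*3)*b)))*5) -> ((((5+b)*((6*4)+z))*(((3*3)*(5*y))*((9*3)*b)))*5)
Step 2: at LLRL: (6*4) -> 24; overall: ((((5+b)*((6*4)+z))*(((3*3)*(5*y))*((9*3)*b)))*5) -> ((((5+b)*(24+z))*(((3*3)*(5*y))*((9*3)*b)))*5)
Step 3: at LRLL: (3*3) -> 9; overall: ((((5+b)*(24+z))*(((3*3)*(5*y))*((9*3)*b)))*5) -> ((((5+b)*(24+z))*((9*(5*y))*((9*3)*b)))*5)
Step 4: at LRRL: (9*3) -> 27; overall: ((((5+b)*(24+z))*((9*(5*y))*((9*3)*b)))*5) -> ((((5+b)*(24+z))*((9*(5*y))*(27*b)))*5)
Fixed point: ((((5+b)*(24+z))*((9*(5*y))*(27*b)))*5)

Answer: ((((5+b)*(24+z))*((9*(5*y))*(27*b)))*5)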